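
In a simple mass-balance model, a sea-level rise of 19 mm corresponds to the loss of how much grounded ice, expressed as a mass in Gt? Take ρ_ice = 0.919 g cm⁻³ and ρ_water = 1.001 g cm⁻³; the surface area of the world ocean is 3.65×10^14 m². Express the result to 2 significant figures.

≈ 6900 Gt

Required water volume = Δh × A = 0.019 m × 3.65×10^14 m² = 6.935×10^12 m³.
ρ_w = 1.001 g cm⁻³ = 1001 kg m⁻³, so the mass of water = 6.935×10^12 m³ × 1001 kg m⁻³ = 6.942×10^15 kg = 6900 Gt (and the same mass of ice, by conservation).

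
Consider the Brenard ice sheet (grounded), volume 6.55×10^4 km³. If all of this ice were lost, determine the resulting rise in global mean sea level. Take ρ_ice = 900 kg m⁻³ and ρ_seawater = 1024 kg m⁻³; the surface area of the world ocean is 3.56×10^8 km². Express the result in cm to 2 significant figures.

Brenard: 6.55×10^4 km³ × (900/1024) = 5.757×10^4 km³ of water.
Spread over 3.56×10^14 m² of ocean, Δh = 5.757×10^13 / 3.56×10^14 = 0.162 m = 16 cm.

≈ 16 cm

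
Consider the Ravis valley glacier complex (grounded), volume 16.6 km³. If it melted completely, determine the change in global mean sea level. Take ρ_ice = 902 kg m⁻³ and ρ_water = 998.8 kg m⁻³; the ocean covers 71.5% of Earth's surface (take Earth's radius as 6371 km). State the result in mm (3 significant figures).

Ravis: 16.6 km³ × (902/998.8) = 14.99 km³ of water.
Spread over 3.65×10^14 m² of ocean, Δh = 1.499×10^10 / 3.65×10^14 = 4.11×10^-5 m = 0.0411 mm.

≈ 0.0411 mm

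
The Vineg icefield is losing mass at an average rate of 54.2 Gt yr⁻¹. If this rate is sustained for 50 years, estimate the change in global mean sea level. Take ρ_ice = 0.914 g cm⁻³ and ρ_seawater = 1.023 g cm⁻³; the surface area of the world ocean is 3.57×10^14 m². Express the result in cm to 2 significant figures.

≈ 0.74 cm

Total mass lost = 54.2 Gt/yr × 50 yr = 2710 Gt = 2.710×10^15 kg.
ρ_w = 1.023 g cm⁻³ = 1023 kg m⁻³, so water volume = 2.710×10^15 / 1023 = 2.649×10^12 m³.
Δh = 2.649×10^12 / 3.57×10^14 = 7.42×10^-3 m = 0.74 cm.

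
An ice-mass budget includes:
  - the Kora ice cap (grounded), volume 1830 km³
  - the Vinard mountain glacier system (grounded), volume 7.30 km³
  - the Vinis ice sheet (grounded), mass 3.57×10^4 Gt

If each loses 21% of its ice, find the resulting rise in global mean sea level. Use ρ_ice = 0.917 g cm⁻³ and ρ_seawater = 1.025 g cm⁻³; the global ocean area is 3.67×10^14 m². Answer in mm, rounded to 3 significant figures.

Kora: 0.21 × 1830 km³ × (917/1025) = 343.8 km³ of water.
Vinard: 0.21 × 7.30 km³ × (917/1025) = 1.371 km³ of water.
Vinis: 0.21 × 3.57×10^4 Gt = 7.497×10^15 kg; dividing by ρ_w = 1.025 g cm⁻³ = 1025 kg m⁻³ gives 7.314×10^12 m³ of water.
Total added water ≈ 7.659×10^12 m³ over 3.67×10^14 m² → Δh = 0.0209 m = 20.9 mm.

≈ 20.9 mm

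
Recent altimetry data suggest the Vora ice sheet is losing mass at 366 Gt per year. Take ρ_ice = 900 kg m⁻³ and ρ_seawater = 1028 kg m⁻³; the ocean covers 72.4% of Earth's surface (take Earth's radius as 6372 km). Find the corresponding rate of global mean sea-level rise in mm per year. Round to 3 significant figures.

≈ 0.964 mm/yr

ρ_w = 1028 kg m⁻³. Annual water volume added = 366 Gt / ρ_w = 3.660×10^14 kg / 1028 kg m⁻³ = 3.560×10^11 m³.
Δh per year = 3.560×10^11 / 3.69×10^14 = 9.64×10^-4 m = 0.964 mm.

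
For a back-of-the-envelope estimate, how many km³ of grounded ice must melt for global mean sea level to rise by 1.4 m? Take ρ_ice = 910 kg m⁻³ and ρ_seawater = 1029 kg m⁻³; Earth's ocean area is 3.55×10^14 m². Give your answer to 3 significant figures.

≈ 5.62×10^5 km³

Required water volume = Δh × A = 1.4 m × 3.55×10^14 m² = 4.970×10^14 m³ = 4.970×10^5 km³.
Ice volume = water volume × ρ_w/ρ_ice = 4.970×10^5 × 1029/910 = 5.62×10^5 km³.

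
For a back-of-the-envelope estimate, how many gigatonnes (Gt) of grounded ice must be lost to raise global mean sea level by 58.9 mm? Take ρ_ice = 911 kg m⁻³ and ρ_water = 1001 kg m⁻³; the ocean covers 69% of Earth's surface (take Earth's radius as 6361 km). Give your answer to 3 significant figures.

≈ 2.07×10^4 Gt

Required water volume = Δh × A = 0.0589 m × 3.51×10^14 m² = 2.066×10^13 m³.
ρ_w = 1001 kg m⁻³, so the mass of water = 2.066×10^13 m³ × 1001 kg m⁻³ = 2.069×10^16 kg = 2.07×10^4 Gt (and the same mass of ice, by conservation).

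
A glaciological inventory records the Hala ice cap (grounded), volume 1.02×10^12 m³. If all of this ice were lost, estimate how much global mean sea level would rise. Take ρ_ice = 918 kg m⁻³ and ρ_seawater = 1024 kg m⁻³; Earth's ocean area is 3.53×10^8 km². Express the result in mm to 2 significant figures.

≈ 2.6 mm

Hala: 1.02×10^12 m³ × (918/1024) = 9.144×10^11 m³ of water.
Spread over 3.53×10^14 m² of ocean, Δh = 9.144×10^11 / 3.53×10^14 = 2.59×10^-3 m = 2.6 mm.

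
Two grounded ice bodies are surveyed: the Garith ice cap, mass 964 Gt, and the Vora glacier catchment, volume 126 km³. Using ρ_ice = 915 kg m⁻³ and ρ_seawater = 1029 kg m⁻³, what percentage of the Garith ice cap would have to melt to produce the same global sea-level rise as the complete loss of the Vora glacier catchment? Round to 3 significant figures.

Equal sea-level rise means equal mass of meltwater, i.e. equal mass of ice lost.
Ice mass of Vora: 1.153×10^14 kg; ice mass of Garith: 9.640×10^14 kg.
Fraction required = 1.153×10^14 / 9.640×10^14 = 0.120 → 12.0 %.

≈ 12.0 %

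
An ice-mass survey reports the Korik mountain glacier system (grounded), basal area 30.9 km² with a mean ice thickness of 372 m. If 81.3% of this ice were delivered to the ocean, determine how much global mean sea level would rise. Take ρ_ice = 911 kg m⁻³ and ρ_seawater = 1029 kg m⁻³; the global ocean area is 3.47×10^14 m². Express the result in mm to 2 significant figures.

Korik: ice volume = 30.9 km² × 372 m = 11.49 km³; 0.813 × 11.49 × (911/1029) = 8.274 km³ of water.
Spread over 3.47×10^14 m² of ocean, Δh = 8.274×10^9 / 3.47×10^14 = 2.38×10^-5 m = 0.024 mm.

≈ 0.024 mm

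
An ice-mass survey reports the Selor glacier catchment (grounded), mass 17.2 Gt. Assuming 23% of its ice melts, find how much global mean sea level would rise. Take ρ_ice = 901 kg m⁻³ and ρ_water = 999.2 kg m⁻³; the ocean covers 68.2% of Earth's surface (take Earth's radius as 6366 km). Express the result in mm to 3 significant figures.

Selor: 0.23 × 17.2 Gt = 3.956×10^12 kg; dividing by ρ_w = 999.2 kg m⁻³ gives 3.959×10^9 m³ of water.
Spread over 3.47×10^14 m² of ocean, Δh = 3.959×10^9 / 3.47×10^14 = 1.14×10^-5 m = 0.0114 mm.

≈ 0.0114 mm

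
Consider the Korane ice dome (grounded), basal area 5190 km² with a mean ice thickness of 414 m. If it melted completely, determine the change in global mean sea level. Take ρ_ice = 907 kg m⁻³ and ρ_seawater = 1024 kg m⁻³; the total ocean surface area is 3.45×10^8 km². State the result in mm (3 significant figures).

≈ 5.52 mm

Korane: ice volume = 5190 km² × 414 m = 2149 km³; 2149 × (907/1024) = 1903 km³ of water.
Spread over 3.45×10^14 m² of ocean, Δh = 1.903×10^12 / 3.45×10^14 = 5.52×10^-3 m = 5.52 mm.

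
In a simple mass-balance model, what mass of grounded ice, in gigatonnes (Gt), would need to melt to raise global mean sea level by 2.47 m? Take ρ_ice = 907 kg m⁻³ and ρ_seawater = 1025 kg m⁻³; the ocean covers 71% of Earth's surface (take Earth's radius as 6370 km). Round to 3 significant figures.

≈ 9.17×10^5 Gt

Required water volume = Δh × A = 2.47 m × 3.62×10^14 m² = 8.942×10^14 m³.
ρ_w = 1025 kg m⁻³, so the mass of water = 8.942×10^14 m³ × 1025 kg m⁻³ = 9.166×10^17 kg = 9.17×10^5 Gt (and the same mass of ice, by conservation).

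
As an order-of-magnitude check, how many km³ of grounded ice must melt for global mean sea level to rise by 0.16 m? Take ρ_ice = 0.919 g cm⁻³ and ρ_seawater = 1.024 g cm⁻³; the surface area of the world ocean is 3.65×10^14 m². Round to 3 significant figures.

Required water volume = Δh × A = 0.16 m × 3.65×10^14 m² = 5.840×10^13 m³ = 5.840×10^4 km³.
Ice volume = water volume × ρ_w/ρ_ice = 5.840×10^4 × 1024/919 = 6.51×10^4 km³.

≈ 6.51×10^4 km³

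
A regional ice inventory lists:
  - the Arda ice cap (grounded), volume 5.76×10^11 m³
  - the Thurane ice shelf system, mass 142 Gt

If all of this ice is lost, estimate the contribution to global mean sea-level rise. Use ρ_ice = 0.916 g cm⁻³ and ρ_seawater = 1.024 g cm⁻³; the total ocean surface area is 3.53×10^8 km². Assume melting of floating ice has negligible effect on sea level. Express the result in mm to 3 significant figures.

Arda: 5.76×10^11 m³ × (916/1024) = 5.152×10^11 m³ of water.
The Thurane ice shelf system is floating and already displaces its own weight of water, so its melt adds essentially nothing to sea level.
Total added water ≈ 5.152×10^11 m³ over 3.53×10^14 m² → Δh = 1.46×10^-3 m = 1.46 mm.

≈ 1.46 mm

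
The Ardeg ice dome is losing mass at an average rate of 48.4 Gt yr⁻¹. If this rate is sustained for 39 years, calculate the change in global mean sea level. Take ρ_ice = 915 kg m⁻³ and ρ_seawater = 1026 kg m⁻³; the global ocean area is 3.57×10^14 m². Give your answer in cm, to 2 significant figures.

Total mass lost = 48.4 Gt/yr × 39 yr = 1888 Gt = 1.888×10^15 kg.
ρ_w = 1026 kg m⁻³, so water volume = 1.888×10^15 / 1026 = 1.840×10^12 m³.
Δh = 1.840×10^12 / 3.57×10^14 = 5.15×10^-3 m = 0.52 cm.

≈ 0.52 cm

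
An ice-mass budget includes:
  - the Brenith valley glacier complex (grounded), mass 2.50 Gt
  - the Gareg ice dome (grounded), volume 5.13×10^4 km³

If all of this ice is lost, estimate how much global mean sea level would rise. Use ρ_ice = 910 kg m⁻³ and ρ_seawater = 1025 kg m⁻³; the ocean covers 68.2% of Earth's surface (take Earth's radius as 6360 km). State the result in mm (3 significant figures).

Brenith: 2.50 Gt = 2.500×10^12 kg; dividing by ρ_w = 1025 kg m⁻³ gives 2.439×10^9 m³ of water.
Gareg: 5.13×10^4 km³ × (910/1025) = 4.554×10^4 km³ of water.
Total added water ≈ 4.555×10^13 m³ over 3.47×10^14 m² → Δh = 0.131 m = 131 mm.

≈ 131 mm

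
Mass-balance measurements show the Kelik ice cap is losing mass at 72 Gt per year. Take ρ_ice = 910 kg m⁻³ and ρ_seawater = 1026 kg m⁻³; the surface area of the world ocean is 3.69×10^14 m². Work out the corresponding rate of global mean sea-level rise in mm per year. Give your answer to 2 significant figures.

ρ_w = 1026 kg m⁻³. Annual water volume added = 72 Gt / ρ_w = 7.200×10^13 kg / 1026 kg m⁻³ = 7.018×10^10 m³.
Δh per year = 7.018×10^10 / 3.69×10^14 = 1.90×10^-4 m = 0.19 mm.

≈ 0.19 mm/yr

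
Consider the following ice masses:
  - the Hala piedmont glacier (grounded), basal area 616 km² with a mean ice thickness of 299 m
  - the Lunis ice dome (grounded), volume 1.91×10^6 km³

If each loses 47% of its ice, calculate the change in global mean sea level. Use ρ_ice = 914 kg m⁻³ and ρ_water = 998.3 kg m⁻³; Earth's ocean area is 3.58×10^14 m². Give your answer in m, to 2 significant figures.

≈ 2.3 m

Hala: ice volume = 616 km² × 299 m = 184.2 km³; 0.47 × 184.2 × (914/998.3) = 79.26 km³ of water.
Lunis: 0.47 × 1.91×10^6 km³ × (914/998.3) = 8.219×10^5 km³ of water.
Total added water ≈ 8.220×10^14 m³ over 3.58×10^14 m² → Δh = 2.30 m.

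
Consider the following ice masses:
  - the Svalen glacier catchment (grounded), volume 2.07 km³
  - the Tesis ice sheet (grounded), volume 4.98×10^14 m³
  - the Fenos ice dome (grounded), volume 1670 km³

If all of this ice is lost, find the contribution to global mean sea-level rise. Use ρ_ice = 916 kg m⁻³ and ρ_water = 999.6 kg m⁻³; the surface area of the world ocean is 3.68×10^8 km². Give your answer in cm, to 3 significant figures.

≈ 124 cm

Svalen: 2.07 km³ × (916/999.6) = 1.897 km³ of water.
Tesis: 4.98×10^14 m³ × (916/999.6) = 4.564×10^14 m³ of water.
Fenos: 1670 km³ × (916/999.6) = 1530 km³ of water.
Total added water ≈ 4.579×10^14 m³ over 3.68×10^14 m² → Δh = 1.24 m = 124 cm.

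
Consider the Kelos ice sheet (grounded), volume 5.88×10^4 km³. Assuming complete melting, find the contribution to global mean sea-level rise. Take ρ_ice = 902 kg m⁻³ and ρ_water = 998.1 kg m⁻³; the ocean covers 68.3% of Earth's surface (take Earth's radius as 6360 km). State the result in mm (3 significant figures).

≈ 153 mm

Kelos: 5.88×10^4 km³ × (902/998.1) = 5.314×10^4 km³ of water.
Spread over 3.47×10^14 m² of ocean, Δh = 5.314×10^13 / 3.47×10^14 = 0.153 m = 153 mm.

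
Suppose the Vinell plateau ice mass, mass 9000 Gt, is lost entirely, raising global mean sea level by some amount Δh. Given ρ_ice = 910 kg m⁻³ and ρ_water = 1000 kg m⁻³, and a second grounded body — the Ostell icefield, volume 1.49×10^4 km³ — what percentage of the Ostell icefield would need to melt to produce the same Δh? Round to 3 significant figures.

≈ 66.4 %

Equal sea-level rise means equal mass of meltwater, i.e. equal mass of ice lost.
Ice mass of Vinell: 9.000×10^15 kg; ice mass of Ostell: 1.356×10^16 kg.
Fraction required = 9.000×10^15 / 1.356×10^16 = 0.664 → 66.4 %.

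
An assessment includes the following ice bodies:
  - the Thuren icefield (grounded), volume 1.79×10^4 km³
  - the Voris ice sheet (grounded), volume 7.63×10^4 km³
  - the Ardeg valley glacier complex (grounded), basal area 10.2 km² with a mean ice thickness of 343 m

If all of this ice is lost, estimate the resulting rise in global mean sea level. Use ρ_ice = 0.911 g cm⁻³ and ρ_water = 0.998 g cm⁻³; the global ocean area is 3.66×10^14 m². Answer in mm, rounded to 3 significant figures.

≈ 235 mm

Thuren: 1.79×10^4 km³ × (911/998) = 1.634×10^4 km³ of water.
Voris: 7.63×10^4 km³ × (911/998) = 6.965×10^4 km³ of water.
Ardeg: ice volume = 10.2 km² × 343 m = 3.499 km³; 3.499 × (911/998) = 3.194 km³ of water.
Total added water ≈ 8.599×10^13 m³ over 3.66×10^14 m² → Δh = 0.235 m = 235 mm.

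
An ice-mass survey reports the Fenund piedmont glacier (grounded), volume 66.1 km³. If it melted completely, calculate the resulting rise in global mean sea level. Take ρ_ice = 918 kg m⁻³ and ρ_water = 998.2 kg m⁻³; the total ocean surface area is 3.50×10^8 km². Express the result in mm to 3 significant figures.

≈ 0.174 mm

Fenund: 66.1 km³ × (918/998.2) = 60.79 km³ of water.
Spread over 3.50×10^14 m² of ocean, Δh = 6.079×10^10 / 3.50×10^14 = 1.74×10^-4 m = 0.174 mm.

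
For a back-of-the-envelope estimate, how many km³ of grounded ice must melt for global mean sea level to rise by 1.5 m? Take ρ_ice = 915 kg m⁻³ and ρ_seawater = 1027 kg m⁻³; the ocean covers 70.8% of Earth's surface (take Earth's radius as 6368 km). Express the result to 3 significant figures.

Required water volume = Δh × A = 1.5 m × 3.61×10^14 m² = 5.412×10^14 m³ = 5.412×10^5 km³.
Ice volume = water volume × ρ_w/ρ_ice = 5.412×10^5 × 1027/915 = 6.07×10^5 km³.

≈ 6.07×10^5 km³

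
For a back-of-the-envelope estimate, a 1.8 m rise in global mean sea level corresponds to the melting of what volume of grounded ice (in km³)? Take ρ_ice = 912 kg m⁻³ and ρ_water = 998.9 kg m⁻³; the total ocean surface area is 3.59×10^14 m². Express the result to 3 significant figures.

Required water volume = Δh × A = 1.8 m × 3.59×10^14 m² = 6.462×10^14 m³ = 6.462×10^5 km³.
Ice volume = water volume × ρ_w/ρ_ice = 6.462×10^5 × 998.9/912 = 7.08×10^5 km³.

≈ 7.08×10^5 km³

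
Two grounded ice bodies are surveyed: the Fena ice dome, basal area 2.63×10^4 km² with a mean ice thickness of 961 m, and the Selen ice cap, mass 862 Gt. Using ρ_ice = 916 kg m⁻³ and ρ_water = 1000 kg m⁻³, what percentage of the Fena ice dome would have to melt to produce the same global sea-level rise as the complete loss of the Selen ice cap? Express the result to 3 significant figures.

Equal sea-level rise means equal mass of meltwater, i.e. equal mass of ice lost.
Ice mass of Selen: 8.620×10^14 kg; ice mass of Fena: 2.315×10^16 kg.
Fraction required = 8.620×10^14 / 2.315×10^16 = 0.0372 → 3.72 %.

≈ 3.72 %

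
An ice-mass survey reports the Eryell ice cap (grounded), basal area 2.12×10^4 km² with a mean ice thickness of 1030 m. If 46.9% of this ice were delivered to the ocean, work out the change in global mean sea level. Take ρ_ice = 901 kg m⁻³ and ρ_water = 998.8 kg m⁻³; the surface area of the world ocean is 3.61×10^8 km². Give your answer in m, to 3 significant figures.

≈ 0.0256 m

Eryell: ice volume = 2.12×10^4 km² × 1030 m = 2.184×10^4 km³; 0.469 × 2.184×10^4 × (901/998.8) = 9238 km³ of water.
Spread over 3.61×10^14 m² of ocean, Δh = 9.238×10^12 / 3.61×10^14 = 0.0256 m.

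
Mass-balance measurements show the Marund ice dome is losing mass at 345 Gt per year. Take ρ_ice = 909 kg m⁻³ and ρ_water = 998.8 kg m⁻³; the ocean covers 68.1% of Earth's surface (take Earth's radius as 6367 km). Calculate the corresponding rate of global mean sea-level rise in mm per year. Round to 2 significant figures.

≈ 1.0 mm/yr

ρ_w = 998.8 kg m⁻³. Annual water volume added = 345 Gt / ρ_w = 3.450×10^14 kg / 998.8 kg m⁻³ = 3.454×10^11 m³.
Δh per year = 3.454×10^11 / 3.47×10^14 = 9.96×10^-4 m = 1.0 mm.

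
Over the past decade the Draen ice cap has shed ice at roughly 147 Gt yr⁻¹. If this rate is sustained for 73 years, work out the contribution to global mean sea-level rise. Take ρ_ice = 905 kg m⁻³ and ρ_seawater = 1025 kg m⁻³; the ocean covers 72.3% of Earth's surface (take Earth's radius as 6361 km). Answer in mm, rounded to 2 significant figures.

≈ 28 mm

Total mass lost = 147 Gt/yr × 73 yr = 1.073×10^4 Gt = 1.073×10^16 kg.
ρ_w = 1025 kg m⁻³, so water volume = 1.073×10^16 / 1025 = 1.047×10^13 m³.
Δh = 1.047×10^13 / 3.68×10^14 = 0.0285 m = 28 mm.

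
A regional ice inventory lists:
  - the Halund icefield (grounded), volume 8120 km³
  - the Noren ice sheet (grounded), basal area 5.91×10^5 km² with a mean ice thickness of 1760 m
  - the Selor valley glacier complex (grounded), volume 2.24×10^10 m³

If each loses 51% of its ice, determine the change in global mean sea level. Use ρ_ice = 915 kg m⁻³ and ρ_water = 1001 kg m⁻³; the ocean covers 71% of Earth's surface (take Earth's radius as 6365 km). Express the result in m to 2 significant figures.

≈ 1.4 m

Halund: 0.51 × 8120 km³ × (915/1001) = 3785 km³ of water.
Noren: ice volume = 5.91×10^5 km² × 1760 m = 1.040×10^6 km³; 0.51 × 1.040×10^6 × (915/1001) = 4.849×10^5 km³ of water.
Selor: 0.51 × 2.24×10^10 m³ × (915/1001) = 1.044×10^10 m³ of water.
Total added water ≈ 4.887×10^14 m³ over 3.61×10^14 m² → Δh = 1.35 m.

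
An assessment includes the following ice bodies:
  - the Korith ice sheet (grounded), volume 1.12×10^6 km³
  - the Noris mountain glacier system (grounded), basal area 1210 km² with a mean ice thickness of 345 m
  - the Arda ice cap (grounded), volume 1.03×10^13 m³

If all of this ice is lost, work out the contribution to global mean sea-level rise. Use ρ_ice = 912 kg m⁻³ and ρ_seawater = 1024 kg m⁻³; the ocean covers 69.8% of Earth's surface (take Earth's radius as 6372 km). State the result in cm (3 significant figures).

Korith: 1.12×10^6 km³ × (912/1024) = 9.975×10^5 km³ of water.
Noris: ice volume = 1210 km² × 345 m = 417.4 km³; 417.4 × (912/1024) = 371.8 km³ of water.
Arda: 1.03×10^13 m³ × (912/1024) = 9.173×10^12 m³ of water.
Total added water ≈ 1.007×10^15 m³ over 3.56×10^14 m² → Δh = 2.83 m = 283 cm.

≈ 283 cm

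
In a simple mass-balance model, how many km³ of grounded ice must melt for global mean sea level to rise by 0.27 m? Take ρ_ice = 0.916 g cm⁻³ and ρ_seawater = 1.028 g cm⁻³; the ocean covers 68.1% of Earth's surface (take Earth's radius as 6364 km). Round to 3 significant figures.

Required water volume = Δh × A = 0.27 m × 3.47×10^14 m² = 9.358×10^13 m³ = 9.358×10^4 km³.
Ice volume = water volume × ρ_w/ρ_ice = 9.358×10^4 × 1028/916 = 1.05×10^5 km³.

≈ 1.05×10^5 km³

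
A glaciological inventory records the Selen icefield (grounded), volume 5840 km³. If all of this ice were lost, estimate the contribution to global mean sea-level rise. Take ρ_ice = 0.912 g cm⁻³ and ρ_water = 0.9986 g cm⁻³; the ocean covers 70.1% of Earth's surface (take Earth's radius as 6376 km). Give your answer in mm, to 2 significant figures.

Selen: 5840 km³ × (912/998.6) = 5334 km³ of water.
Spread over 3.58×10^14 m² of ocean, Δh = 5.334×10^12 / 3.58×10^14 = 0.0149 m = 15 mm.

≈ 15 mm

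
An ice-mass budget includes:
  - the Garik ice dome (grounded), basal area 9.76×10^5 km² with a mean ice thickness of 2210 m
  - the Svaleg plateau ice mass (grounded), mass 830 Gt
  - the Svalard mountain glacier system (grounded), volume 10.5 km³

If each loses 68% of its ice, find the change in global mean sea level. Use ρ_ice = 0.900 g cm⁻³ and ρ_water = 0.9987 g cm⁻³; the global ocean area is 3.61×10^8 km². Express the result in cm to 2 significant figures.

≈ 370 cm

Garik: ice volume = 9.76×10^5 km² × 2210 m = 2.157×10^6 km³; 0.68 × 2.157×10^6 × (900/998.7) = 1.322×10^6 km³ of water.
Svaleg: 0.68 × 830 Gt = 5.644×10^14 kg; dividing by ρ_w = 0.9987 g cm⁻³ = 998.7 kg m⁻³ gives 5.651×10^11 m³ of water.
Svalard: 0.68 × 10.5 km³ × (900/998.7) = 6.434 km³ of water.
Total added water ≈ 1.322×10^15 m³ over 3.61×10^14 m² → Δh = 3.66 m = 370 cm.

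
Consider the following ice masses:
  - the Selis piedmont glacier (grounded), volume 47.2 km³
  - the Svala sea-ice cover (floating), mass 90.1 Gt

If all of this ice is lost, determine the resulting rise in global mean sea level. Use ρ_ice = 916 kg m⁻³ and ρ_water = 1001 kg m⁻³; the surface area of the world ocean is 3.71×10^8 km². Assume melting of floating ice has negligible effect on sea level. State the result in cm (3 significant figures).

Selis: 47.2 km³ × (916/1001) = 43.19 km³ of water.
The Svala sea-ice cover is floating and already displaces its own weight of water, so its melt adds essentially nothing to sea level.
Total added water ≈ 4.319×10^10 m³ over 3.71×10^14 m² → Δh = 1.16×10^-4 m = 0.0116 cm.

≈ 0.0116 cm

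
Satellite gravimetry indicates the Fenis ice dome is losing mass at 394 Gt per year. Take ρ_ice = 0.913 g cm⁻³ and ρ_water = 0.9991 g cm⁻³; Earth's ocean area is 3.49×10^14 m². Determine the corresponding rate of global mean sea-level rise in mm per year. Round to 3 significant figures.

≈ 1.13 mm/yr

ρ_w = 0.9991 g cm⁻³ = 999.1 kg m⁻³. Annual water volume added = 394 Gt / ρ_w = 3.940×10^14 kg / 999.1 kg m⁻³ = 3.944×10^11 m³.
Δh per year = 3.944×10^11 / 3.49×10^14 = 1.13×10^-3 m = 1.13 mm.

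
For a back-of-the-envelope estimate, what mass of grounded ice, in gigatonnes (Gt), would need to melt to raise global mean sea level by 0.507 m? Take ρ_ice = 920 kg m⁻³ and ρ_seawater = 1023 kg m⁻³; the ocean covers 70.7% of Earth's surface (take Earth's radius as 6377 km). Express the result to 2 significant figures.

Required water volume = Δh × A = 0.507 m × 3.61×10^14 m² = 1.832×10^14 m³.
ρ_w = 1023 kg m⁻³, so the mass of water = 1.832×10^14 m³ × 1023 kg m⁻³ = 1.874×10^17 kg = 1.9×10^5 Gt (and the same mass of ice, by conservation).

≈ 1.9×10^5 Gt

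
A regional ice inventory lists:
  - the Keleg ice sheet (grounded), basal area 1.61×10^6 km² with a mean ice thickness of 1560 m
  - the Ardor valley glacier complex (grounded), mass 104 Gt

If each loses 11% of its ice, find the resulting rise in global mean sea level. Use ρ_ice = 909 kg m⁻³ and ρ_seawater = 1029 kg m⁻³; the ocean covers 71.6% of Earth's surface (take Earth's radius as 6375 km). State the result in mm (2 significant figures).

≈ 670 mm

Keleg: ice volume = 1.61×10^6 km² × 1560 m = 2.512×10^6 km³; 0.11 × 2.512×10^6 × (909/1029) = 2.441×10^5 km³ of water.
Ardor: 0.11 × 104 Gt = 1.144×10^13 kg; dividing by ρ_w = 1029 kg m⁻³ gives 1.112×10^10 m³ of water.
Total added water ≈ 2.441×10^14 m³ over 3.66×10^14 m² → Δh = 0.667 m = 670 mm.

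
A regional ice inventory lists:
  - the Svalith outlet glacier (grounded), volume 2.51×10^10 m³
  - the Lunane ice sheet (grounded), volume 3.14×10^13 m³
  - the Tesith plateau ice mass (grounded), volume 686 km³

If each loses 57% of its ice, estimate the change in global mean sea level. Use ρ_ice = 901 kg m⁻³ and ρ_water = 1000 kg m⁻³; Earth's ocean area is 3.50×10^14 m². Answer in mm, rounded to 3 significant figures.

≈ 47.1 mm

Svalith: 0.57 × 2.51×10^10 m³ × (901/1000) = 1.289×10^10 m³ of water.
Lunane: 0.57 × 3.14×10^13 m³ × (901/1000) = 1.613×10^13 m³ of water.
Tesith: 0.57 × 686 km³ × (901/1000) = 352.3 km³ of water.
Total added water ≈ 1.649×10^13 m³ over 3.50×10^14 m² → Δh = 0.0471 m = 47.1 mm.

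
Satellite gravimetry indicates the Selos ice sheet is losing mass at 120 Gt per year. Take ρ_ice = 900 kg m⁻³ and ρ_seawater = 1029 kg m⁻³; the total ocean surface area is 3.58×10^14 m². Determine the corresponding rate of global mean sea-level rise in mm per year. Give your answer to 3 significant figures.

≈ 0.326 mm/yr

ρ_w = 1029 kg m⁻³. Annual water volume added = 120 Gt / ρ_w = 1.200×10^14 kg / 1029 kg m⁻³ = 1.166×10^11 m³.
Δh per year = 1.166×10^11 / 3.58×10^14 = 3.26×10^-4 m = 0.326 mm.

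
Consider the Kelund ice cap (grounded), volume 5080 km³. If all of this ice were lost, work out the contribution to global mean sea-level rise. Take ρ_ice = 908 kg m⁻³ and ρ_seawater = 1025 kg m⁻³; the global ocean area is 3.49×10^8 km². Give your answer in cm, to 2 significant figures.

≈ 1.3 cm

Kelund: 5080 km³ × (908/1025) = 4500 km³ of water.
Spread over 3.49×10^14 m² of ocean, Δh = 4.500×10^12 / 3.49×10^14 = 0.0129 m = 1.3 cm.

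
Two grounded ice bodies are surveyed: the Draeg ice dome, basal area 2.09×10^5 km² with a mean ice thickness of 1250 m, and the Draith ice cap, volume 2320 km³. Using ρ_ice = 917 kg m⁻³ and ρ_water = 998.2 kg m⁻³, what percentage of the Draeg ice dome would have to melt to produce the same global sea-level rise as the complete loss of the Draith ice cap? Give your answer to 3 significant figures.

≈ 0.888 %

Equal sea-level rise means equal mass of meltwater, i.e. equal mass of ice lost.
Ice mass of Draith: 2.127×10^15 kg; ice mass of Draeg: 2.396×10^17 kg.
Fraction required = 2.127×10^15 / 2.396×10^17 = 8.88×10^-3 → 0.888 %.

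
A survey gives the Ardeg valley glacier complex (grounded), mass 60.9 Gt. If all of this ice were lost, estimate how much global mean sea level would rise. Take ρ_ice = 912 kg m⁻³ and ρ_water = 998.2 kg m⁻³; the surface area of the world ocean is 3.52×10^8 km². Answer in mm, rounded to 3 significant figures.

≈ 0.173 mm

Ardeg: 60.9 Gt = 6.090×10^13 kg; dividing by ρ_w = 998.2 kg m⁻³ gives 6.101×10^10 m³ of water.
Spread over 3.52×10^14 m² of ocean, Δh = 6.101×10^10 / 3.52×10^14 = 1.73×10^-4 m = 0.173 mm.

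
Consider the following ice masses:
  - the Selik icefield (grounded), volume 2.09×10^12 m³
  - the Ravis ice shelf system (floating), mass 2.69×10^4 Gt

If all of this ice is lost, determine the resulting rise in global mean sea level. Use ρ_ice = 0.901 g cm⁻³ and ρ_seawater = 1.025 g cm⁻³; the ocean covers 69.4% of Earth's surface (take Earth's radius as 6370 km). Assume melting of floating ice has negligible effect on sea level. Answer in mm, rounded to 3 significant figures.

≈ 5.19 mm

Selik: 2.09×10^12 m³ × (901/1025) = 1.837×10^12 m³ of water.
The Ravis ice shelf system is floating and already displaces its own weight of water, so its melt adds essentially nothing to sea level.
Total added water ≈ 1.837×10^12 m³ over 3.54×10^14 m² → Δh = 5.19×10^-3 m = 5.19 mm.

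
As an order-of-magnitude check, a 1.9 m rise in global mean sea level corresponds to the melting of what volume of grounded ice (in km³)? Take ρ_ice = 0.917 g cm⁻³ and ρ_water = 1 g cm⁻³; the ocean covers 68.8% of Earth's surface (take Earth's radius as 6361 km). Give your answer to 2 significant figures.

Required water volume = Δh × A = 1.9 m × 3.50×10^14 m² = 6.647×10^14 m³ = 6.647×10^5 km³.
Ice volume = water volume × ρ_w/ρ_ice = 6.647×10^5 × 1000/917 = 7.2×10^5 km³.

≈ 7.2×10^5 km³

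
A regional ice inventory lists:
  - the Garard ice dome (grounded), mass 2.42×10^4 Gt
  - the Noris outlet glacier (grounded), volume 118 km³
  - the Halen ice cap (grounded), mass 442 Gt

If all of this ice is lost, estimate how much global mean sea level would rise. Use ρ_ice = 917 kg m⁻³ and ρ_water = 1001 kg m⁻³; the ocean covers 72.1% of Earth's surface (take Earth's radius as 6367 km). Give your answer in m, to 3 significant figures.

Garard: 2.42×10^4 Gt = 2.420×10^16 kg; dividing by ρ_w = 1001 kg m⁻³ gives 2.418×10^13 m³ of water.
Noris: 118 km³ × (917/1001) = 108.1 km³ of water.
Halen: 442 Gt = 4.420×10^14 kg; dividing by ρ_w = 1001 kg m⁻³ gives 4.416×10^11 m³ of water.
Total added water ≈ 2.473×10^13 m³ over 3.67×10^14 m² → Δh = 0.0673 m.

≈ 0.0673 m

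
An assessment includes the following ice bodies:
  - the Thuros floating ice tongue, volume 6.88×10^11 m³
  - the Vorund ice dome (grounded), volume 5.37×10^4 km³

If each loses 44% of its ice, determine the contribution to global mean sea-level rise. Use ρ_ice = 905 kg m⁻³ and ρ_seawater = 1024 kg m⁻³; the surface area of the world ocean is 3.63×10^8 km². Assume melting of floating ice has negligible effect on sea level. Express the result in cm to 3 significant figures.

The Thuros floating ice tongue is floating and already displaces its own weight of water, so its melt adds essentially nothing to sea level.
Vorund: 0.44 × 5.37×10^4 km³ × (905/1024) = 2.088×10^4 km³ of water.
Total added water ≈ 2.088×10^13 m³ over 3.63×10^14 m² → Δh = 0.0575 m = 5.75 cm.

≈ 5.75 cm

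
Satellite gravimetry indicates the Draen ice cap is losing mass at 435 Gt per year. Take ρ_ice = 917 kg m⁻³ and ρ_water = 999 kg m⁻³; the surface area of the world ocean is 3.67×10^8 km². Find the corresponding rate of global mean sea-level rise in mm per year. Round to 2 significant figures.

≈ 1.2 mm/yr

ρ_w = 999 kg m⁻³. Annual water volume added = 435 Gt / ρ_w = 4.350×10^14 kg / 999 kg m⁻³ = 4.354×10^11 m³.
Δh per year = 4.354×10^11 / 3.67×10^14 = 1.19×10^-3 m = 1.2 mm.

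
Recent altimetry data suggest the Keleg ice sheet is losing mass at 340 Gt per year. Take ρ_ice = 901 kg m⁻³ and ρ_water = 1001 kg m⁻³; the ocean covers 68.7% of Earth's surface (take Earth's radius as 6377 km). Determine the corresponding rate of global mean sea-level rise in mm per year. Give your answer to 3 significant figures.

ρ_w = 1001 kg m⁻³. Annual water volume added = 340 Gt / ρ_w = 3.400×10^14 kg / 1001 kg m⁻³ = 3.397×10^11 m³.
Δh per year = 3.397×10^11 / 3.51×10^14 = 9.67×10^-4 m = 0.967 mm.

≈ 0.967 mm/yr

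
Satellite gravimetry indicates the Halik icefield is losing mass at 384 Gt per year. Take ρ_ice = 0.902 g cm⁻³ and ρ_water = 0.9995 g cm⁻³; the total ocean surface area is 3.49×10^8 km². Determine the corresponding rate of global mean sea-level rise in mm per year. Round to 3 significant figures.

≈ 1.10 mm/yr

ρ_w = 0.9995 g cm⁻³ = 999.5 kg m⁻³. Annual water volume added = 384 Gt / ρ_w = 3.840×10^14 kg / 999.5 kg m⁻³ = 3.842×10^11 m³.
Δh per year = 3.842×10^11 / 3.49×10^14 = 1.10×10^-3 m = 1.10 mm.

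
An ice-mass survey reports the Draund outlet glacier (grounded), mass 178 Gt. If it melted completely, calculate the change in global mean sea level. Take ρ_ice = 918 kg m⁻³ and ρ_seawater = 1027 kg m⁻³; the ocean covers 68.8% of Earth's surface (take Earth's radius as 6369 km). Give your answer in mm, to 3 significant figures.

≈ 0.494 mm

Draund: 178 Gt = 1.780×10^14 kg; dividing by ρ_w = 1027 kg m⁻³ gives 1.733×10^11 m³ of water.
Spread over 3.51×10^14 m² of ocean, Δh = 1.733×10^11 / 3.51×10^14 = 4.94×10^-4 m = 0.494 mm.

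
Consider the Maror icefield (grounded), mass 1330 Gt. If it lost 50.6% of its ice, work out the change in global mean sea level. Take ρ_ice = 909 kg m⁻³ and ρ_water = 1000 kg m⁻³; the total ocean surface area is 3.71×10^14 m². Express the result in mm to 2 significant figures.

≈ 1.8 mm

Maror: 0.506 × 1330 Gt = 6.730×10^14 kg; dividing by ρ_w = 1000 kg m⁻³ gives 6.730×10^11 m³ of water.
Spread over 3.71×10^14 m² of ocean, Δh = 6.730×10^11 / 3.71×10^14 = 1.81×10^-3 m = 1.8 mm.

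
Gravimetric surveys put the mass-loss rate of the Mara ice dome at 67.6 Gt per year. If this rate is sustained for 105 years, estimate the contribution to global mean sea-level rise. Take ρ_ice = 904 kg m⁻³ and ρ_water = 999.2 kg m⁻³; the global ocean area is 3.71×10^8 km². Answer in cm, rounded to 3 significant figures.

≈ 1.91 cm

Total mass lost = 67.6 Gt/yr × 105 yr = 7098 Gt = 7.098×10^15 kg.
ρ_w = 999.2 kg m⁻³, so water volume = 7.098×10^15 / 999.2 = 7.104×10^12 m³.
Δh = 7.104×10^12 / 3.71×10^14 = 0.0191 m = 1.91 cm.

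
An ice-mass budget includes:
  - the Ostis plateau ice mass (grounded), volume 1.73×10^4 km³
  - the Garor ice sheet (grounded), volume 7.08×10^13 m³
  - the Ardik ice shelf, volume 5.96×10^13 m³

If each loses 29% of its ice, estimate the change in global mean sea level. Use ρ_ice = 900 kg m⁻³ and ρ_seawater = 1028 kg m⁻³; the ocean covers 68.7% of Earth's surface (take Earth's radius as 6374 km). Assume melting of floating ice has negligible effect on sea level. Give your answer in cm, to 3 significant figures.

≈ 6.38 cm

Ostis: 0.29 × 1.73×10^4 km³ × (900/1028) = 4392 km³ of water.
Garor: 0.29 × 7.08×10^13 m³ × (900/1028) = 1.798×10^13 m³ of water.
The Ardik ice shelf is floating and already displaces its own weight of water, so its melt adds essentially nothing to sea level.
Total added water ≈ 2.237×10^13 m³ over 3.51×10^14 m² → Δh = 0.0638 m = 6.38 cm.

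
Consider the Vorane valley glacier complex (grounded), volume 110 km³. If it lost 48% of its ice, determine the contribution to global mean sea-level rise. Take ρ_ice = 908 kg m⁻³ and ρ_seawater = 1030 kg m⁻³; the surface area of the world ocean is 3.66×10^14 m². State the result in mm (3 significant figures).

Vorane: 0.48 × 110 km³ × (908/1030) = 46.55 km³ of water.
Spread over 3.66×10^14 m² of ocean, Δh = 4.655×10^10 / 3.66×10^14 = 1.27×10^-4 m = 0.127 mm.

≈ 0.127 mm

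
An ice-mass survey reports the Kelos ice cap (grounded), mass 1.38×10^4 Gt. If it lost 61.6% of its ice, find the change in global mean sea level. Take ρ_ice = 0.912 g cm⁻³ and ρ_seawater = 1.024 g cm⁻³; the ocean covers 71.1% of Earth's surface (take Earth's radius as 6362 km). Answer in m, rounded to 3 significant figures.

≈ 0.0230 m

Kelos: 0.616 × 1.38×10^4 Gt = 8.501×10^15 kg; dividing by ρ_w = 1.024 g cm⁻³ = 1024 kg m⁻³ gives 8.302×10^12 m³ of water.
Spread over 3.62×10^14 m² of ocean, Δh = 8.302×10^12 / 3.62×10^14 = 0.0230 m.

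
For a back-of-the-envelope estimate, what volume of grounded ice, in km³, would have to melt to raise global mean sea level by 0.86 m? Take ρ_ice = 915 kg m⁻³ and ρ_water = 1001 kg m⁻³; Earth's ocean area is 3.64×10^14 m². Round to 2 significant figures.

Required water volume = Δh × A = 0.86 m × 3.64×10^14 m² = 3.130×10^14 m³ = 3.130×10^5 km³.
Ice volume = water volume × ρ_w/ρ_ice = 3.130×10^5 × 1001/915 = 3.4×10^5 km³.

≈ 3.4×10^5 km³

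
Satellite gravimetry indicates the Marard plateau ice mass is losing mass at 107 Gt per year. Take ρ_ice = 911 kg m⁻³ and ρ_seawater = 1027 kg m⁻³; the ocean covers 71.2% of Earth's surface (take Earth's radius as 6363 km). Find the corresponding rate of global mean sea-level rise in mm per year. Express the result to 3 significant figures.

ρ_w = 1027 kg m⁻³. Annual water volume added = 107 Gt / ρ_w = 1.070×10^14 kg / 1027 kg m⁻³ = 1.042×10^11 m³.
Δh per year = 1.042×10^11 / 3.62×10^14 = 2.88×10^-4 m = 0.288 mm.

≈ 0.288 mm/yr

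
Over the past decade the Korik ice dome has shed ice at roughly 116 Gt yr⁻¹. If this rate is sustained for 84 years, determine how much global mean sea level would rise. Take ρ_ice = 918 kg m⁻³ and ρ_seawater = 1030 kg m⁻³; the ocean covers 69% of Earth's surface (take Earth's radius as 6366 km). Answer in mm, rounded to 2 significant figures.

Total mass lost = 116 Gt/yr × 84 yr = 9744 Gt = 9.744×10^15 kg.
ρ_w = 1030 kg m⁻³, so water volume = 9.744×10^15 / 1030 = 9.460×10^12 m³.
Δh = 9.460×10^12 / 3.51×10^14 = 0.0269 m = 27 mm.

≈ 27 mm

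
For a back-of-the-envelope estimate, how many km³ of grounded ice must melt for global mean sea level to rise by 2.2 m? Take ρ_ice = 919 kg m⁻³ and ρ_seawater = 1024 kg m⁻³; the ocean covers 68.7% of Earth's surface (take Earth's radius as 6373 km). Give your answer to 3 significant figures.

≈ 8.60×10^5 km³

Required water volume = Δh × A = 2.2 m × 3.51×10^14 m² = 7.714×10^14 m³ = 7.714×10^5 km³.
Ice volume = water volume × ρ_w/ρ_ice = 7.714×10^5 × 1024/919 = 8.60×10^5 km³.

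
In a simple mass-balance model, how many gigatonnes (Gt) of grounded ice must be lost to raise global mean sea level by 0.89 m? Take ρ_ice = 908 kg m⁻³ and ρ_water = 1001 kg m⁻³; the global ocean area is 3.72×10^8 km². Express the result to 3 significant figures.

≈ 3.31×10^5 Gt

Required water volume = Δh × A = 0.89 m × 3.72×10^14 m² = 3.311×10^14 m³.
ρ_w = 1001 kg m⁻³, so the mass of water = 3.311×10^14 m³ × 1001 kg m⁻³ = 3.314×10^17 kg = 3.31×10^5 Gt (and the same mass of ice, by conservation).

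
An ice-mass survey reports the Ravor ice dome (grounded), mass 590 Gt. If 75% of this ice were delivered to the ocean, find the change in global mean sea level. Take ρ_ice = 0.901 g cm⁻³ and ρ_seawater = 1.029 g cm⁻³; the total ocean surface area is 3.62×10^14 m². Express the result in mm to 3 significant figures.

≈ 1.19 mm

Ravor: 0.75 × 590 Gt = 4.425×10^14 kg; dividing by ρ_w = 1.029 g cm⁻³ = 1029 kg m⁻³ gives 4.300×10^11 m³ of water.
Spread over 3.62×10^14 m² of ocean, Δh = 4.300×10^11 / 3.62×10^14 = 1.19×10^-3 m = 1.19 mm.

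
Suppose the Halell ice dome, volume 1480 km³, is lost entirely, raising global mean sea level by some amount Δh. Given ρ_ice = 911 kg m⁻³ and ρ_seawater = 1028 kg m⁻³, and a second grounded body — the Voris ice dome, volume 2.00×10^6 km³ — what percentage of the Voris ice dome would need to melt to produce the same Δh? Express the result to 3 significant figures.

Equal sea-level rise means equal mass of meltwater, i.e. equal mass of ice lost.
Ice mass of Halell: 1.348×10^15 kg; ice mass of Voris: 1.822×10^18 kg.
Fraction required = 1.348×10^15 / 1.822×10^18 = 7.40×10^-4 → 0.0740 %.

≈ 0.0740 %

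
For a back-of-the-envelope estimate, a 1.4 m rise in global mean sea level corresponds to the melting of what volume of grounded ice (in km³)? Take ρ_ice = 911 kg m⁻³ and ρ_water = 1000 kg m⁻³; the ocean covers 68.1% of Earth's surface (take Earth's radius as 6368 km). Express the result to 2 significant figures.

≈ 5.3×10^5 km³

Required water volume = Δh × A = 1.4 m × 3.47×10^14 m² = 4.858×10^14 m³ = 4.858×10^5 km³.
Ice volume = water volume × ρ_w/ρ_ice = 4.858×10^5 × 1000/911 = 5.3×10^5 km³.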